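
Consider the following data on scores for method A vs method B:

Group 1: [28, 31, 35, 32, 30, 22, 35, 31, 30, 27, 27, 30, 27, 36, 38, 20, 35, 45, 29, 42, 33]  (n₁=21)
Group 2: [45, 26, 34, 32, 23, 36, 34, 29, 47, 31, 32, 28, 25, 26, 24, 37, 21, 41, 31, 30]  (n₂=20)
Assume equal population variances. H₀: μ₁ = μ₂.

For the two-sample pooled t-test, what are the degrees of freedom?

degrees of freedom = 39

df = n₁ + n₂ − 2 = 21 + 20 − 2 = 39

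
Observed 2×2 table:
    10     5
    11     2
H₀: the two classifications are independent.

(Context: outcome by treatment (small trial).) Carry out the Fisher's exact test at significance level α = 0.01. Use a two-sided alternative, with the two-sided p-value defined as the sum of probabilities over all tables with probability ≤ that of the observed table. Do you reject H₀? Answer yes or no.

reject H₀: no

Margins: r₁=15, r₂=13, c₁=21, c₂=7, n=28
p_obs = C(15,10)·C(13,11)/C(28,21); sum pmf over tables with pmf ≤ p_obs
p-value (two-sided) = 0.39553
At α=0.01: p ≥ α → fail to reject H₀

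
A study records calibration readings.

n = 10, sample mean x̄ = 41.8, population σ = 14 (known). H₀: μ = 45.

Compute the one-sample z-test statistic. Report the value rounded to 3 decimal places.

test statistic = -0.723

SE = σ/√n = 14/√10 = 4.4272
z = (x̄−μ₀)/SE = (41.8−45)/4.4272 = -0.7228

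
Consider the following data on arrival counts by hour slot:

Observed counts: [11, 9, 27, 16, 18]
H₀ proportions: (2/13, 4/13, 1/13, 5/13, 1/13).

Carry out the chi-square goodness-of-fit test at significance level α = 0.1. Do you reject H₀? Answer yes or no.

n = 81; E_i = n·p_i = [12.46, 24.92, 6.23, 31.15, 6.23]
χ² = (11−12.46)²/12.46 + (9−24.92)²/24.92 + (27−6.23)²/6.23 + (16−31.15)²/31.15 + (18−6.23)²/6.23 = 109.1772
df = 4
p-value (upper-tail) = 0.00000
At α=0.1: p < α → reject H₀

reject H₀: yes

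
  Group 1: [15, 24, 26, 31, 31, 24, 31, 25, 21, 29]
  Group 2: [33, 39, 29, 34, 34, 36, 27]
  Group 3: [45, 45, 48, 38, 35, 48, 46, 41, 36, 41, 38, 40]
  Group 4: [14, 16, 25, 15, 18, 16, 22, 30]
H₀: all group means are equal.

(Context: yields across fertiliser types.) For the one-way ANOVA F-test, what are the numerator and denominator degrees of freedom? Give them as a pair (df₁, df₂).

degrees of freedom = [3, 33]

k = 4 groups, N = 37 total
df = (k−1, N−k) = (4−1, 37−4) = (3, 33)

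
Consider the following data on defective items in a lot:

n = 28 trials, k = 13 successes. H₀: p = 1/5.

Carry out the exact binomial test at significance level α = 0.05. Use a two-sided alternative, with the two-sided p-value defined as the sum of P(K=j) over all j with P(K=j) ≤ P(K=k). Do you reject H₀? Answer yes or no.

Exact binomial: n=28, k=13, p₀=1/5=0.2000
P(X=j) = C(n,j)·p₀^j·(1−p₀)^(n−j); p = Σ P(X=j) over j with P(X=j) ≤ P(X=13)
p-value (two-sided) = 0.00145
At α=0.05: p < α → reject H₀

reject H₀: yes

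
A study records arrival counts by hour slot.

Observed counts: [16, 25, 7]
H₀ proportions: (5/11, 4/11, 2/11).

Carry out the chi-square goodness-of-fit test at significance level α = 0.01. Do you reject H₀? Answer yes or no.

n = 48; E_i = n·p_i = [21.82, 17.45, 8.73]
χ² = (16−21.82)²/21.82 + (25−17.45)²/17.45 + (7−8.73)²/8.73 = 5.1552
df = 2
p-value (upper-tail) = 0.07596
At α=0.01: p ≥ α → fail to reject H₀

reject H₀: no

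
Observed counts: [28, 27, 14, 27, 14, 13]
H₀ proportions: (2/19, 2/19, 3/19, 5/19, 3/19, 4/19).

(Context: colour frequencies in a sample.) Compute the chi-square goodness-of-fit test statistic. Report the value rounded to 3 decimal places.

n = 123; E_i = n·p_i = [12.95, 12.95, 19.42, 32.37, 19.42, 25.89]
χ² = (28−12.95)²/12.95 + (27−12.95)²/12.95 + (14−19.42)²/19.42 + (27−32.37)²/32.37 + (14−19.42)²/19.42 + (13−25.89)²/25.89 = 43.0904
df = 5

test statistic = 43.090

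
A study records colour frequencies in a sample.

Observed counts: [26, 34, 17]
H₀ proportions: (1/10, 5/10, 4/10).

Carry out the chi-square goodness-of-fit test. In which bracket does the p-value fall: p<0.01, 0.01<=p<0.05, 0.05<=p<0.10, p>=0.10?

n = 77; E_i = n·p_i = [7.70, 38.50, 30.80]
χ² = (26−7.70)²/7.70 + (34−38.50)²/38.50 + (17−30.80)²/30.80 = 50.2013
df = 2
p-value (upper-tail) = 0.00000
→ bracket: p<0.01

p-value bracket: p<0.01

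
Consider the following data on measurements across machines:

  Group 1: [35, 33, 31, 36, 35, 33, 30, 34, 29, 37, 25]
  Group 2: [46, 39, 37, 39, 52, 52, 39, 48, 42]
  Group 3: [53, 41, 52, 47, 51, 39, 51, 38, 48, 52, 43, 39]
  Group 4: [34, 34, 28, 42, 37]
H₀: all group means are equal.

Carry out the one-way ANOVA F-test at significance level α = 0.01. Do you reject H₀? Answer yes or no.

Group means [32.55, 43.78, 46.17, 35.00], grand mean 40.027
SSB = Σnᵢ(x̄ᵢ−x̄)² = 1321.023; SSW = ΣΣ(x−x̄ᵢ)² = 875.949
MSB = 1321.023/3 = 440.3412; MSW = 875.949/33 = 26.5439
F = MSB/MSW = 16.5892
df = (3, 33)
p-value (upper-tail) = 0.00000
At α=0.01: p < α → reject H₀

reject H₀: yes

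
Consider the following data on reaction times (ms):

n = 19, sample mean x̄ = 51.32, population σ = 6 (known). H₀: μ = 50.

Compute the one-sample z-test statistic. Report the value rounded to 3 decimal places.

SE = σ/√n = 6/√19 = 1.3765
z = (x̄−μ₀)/SE = (51.32−50)/1.3765 = 0.9590

test statistic = 0.959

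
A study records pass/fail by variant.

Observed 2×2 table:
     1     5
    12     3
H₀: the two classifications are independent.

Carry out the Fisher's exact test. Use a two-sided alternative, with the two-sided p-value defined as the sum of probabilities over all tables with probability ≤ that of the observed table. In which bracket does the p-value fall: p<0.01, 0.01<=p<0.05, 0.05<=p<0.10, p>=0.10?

p-value bracket: 0.01<=p<0.05

Margins: r₁=6, r₂=15, c₁=13, c₂=8, n=21
p_obs = C(6,1)·C(15,12)/C(21,13); sum pmf over tables with pmf ≤ p_obs
p-value (two-sided) = 0.01393
→ bracket: 0.01<=p<0.05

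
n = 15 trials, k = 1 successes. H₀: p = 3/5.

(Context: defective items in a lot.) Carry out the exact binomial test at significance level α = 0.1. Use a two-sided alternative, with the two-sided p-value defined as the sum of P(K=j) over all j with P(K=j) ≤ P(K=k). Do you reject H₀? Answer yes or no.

Exact binomial: n=15, k=1, p₀=3/5=0.6000
P(X=j) = C(n,j)·p₀^j·(1−p₀)^(n−j); p = Σ P(X=j) over j with P(X=j) ≤ P(X=1)
p-value (two-sided) = 0.00003
At α=0.1: p < α → reject H₀

reject H₀: yes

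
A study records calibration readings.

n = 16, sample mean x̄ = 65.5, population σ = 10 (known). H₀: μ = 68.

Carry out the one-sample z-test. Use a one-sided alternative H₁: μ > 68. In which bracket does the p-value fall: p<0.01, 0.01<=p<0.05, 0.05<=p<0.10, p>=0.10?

p-value bracket: p>=0.10

SE = σ/√n = 10/√16 = 2.5000
z = (x̄−μ₀)/SE = (65.5−68)/2.5000 = -1.0000
p-value (one-sided, H₁ greater) = 0.84134
→ bracket: p>=0.10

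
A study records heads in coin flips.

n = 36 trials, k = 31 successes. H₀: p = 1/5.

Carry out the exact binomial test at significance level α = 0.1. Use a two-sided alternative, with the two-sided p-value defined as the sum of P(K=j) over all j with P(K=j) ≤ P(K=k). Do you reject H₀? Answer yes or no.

reject H₀: yes

Exact binomial: n=36, k=31, p₀=1/5=0.2000
P(X=j) = C(n,j)·p₀^j·(1−p₀)^(n−j); p = Σ P(X=j) over j with P(X=j) ≤ P(X=31)
p-value (two-sided) = 0.00000
At α=0.1: p < α → reject H₀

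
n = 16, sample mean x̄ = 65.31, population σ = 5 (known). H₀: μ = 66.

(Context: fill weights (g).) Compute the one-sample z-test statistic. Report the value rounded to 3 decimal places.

test statistic = -0.552

SE = σ/√n = 5/√16 = 1.2500
z = (x̄−μ₀)/SE = (65.31−66)/1.2500 = -0.5520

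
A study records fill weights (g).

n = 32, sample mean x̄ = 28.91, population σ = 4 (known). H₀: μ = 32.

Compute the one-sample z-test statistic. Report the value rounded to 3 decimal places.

SE = σ/√n = 4/√32 = 0.7071
z = (x̄−μ₀)/SE = (28.91−32)/0.7071 = -4.3699

test statistic = -4.370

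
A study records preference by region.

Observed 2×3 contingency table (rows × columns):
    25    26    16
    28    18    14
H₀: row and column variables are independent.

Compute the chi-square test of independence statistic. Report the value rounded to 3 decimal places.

test statistic = 1.376

Row totals [67, 60], col totals [53, 44, 30], n=127
χ² = (25−27.96)²/27.96 + (26−23.21)²/23.21 + (16−15.83)²/15.83 + (28−25.04)²/25.04 + (18−20.79)²/20.79 + (14−14.17)²/14.17 = 1.3760
df = 2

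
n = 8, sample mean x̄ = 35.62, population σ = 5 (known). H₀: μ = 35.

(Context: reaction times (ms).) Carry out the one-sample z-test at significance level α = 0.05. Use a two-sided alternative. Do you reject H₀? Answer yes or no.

SE = σ/√n = 5/√8 = 1.7678
z = (x̄−μ₀)/SE = (35.62−35)/1.7678 = 0.3507
p-value (two-sided) = 0.72579
At α=0.05: p ≥ α → fail to reject H₀

reject H₀: no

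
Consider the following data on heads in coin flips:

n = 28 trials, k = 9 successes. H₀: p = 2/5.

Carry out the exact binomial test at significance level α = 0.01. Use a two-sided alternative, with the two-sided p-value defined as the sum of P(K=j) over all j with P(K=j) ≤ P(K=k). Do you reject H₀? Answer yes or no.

reject H₀: no

Exact binomial: n=28, k=9, p₀=2/5=0.4000
P(X=j) = C(n,j)·p₀^j·(1−p₀)^(n−j); p = Σ P(X=j) over j with P(X=j) ≤ P(X=9)
p-value (two-sided) = 0.44566
At α=0.01: p ≥ α → fail to reject H₀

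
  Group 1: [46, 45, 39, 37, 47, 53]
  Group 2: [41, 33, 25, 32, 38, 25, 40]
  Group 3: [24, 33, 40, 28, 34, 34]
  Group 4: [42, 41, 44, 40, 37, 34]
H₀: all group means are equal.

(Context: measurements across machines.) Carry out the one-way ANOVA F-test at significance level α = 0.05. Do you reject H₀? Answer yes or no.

reject H₀: yes

Group means [44.50, 33.43, 32.17, 39.67], grand mean 37.280
SSB = Σnᵢ(x̄ᵢ−x̄)² = 607.659; SSW = ΣΣ(x−x̄ᵢ)² = 651.381
MSB = 607.659/3 = 202.5530; MSW = 651.381/21 = 31.0181
F = MSB/MSW = 6.5301
df = (3, 21)
p-value (upper-tail) = 0.00272
At α=0.05: p < α → reject H₀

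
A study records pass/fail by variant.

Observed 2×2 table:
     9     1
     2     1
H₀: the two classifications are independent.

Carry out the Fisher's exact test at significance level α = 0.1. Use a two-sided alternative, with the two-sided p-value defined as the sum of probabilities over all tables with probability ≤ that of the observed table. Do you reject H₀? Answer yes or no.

reject H₀: no

Margins: r₁=10, r₂=3, c₁=11, c₂=2, n=13
p_obs = C(10,9)·C(3,2)/C(13,11); sum pmf over tables with pmf ≤ p_obs
p-value (two-sided) = 0.42308
At α=0.1: p ≥ α → fail to reject H₀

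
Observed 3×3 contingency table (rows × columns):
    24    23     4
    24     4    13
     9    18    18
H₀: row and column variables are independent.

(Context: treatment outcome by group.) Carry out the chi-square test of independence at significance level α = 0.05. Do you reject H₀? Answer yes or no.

Row totals [51, 41, 45], col totals [57, 45, 35], n=137
χ² = (24−21.22)²/21.22 + (23−16.75)²/16.75 + (4−13.03)²/13.03 + (24−17.06)²/17.06 + (4−13.47)²/13.47 + (13−10.47)²/10.47 + (9−18.72)²/18.72 + (18−14.78)²/14.78 + (18−11.50)²/11.50 = 28.4703
df = 4
p-value (upper-tail) = 0.00001
At α=0.05: p < α → reject H₀

reject H₀: yes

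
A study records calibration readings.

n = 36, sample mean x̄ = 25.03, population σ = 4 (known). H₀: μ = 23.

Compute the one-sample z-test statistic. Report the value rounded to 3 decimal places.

SE = σ/√n = 4/√36 = 0.6667
z = (x̄−μ₀)/SE = (25.03−23)/0.6667 = 3.0450

test statistic = 3.045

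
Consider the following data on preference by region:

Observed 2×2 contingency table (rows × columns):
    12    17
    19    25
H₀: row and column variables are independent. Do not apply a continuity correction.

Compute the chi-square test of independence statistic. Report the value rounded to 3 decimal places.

test statistic = 0.023

Row totals [29, 44], col totals [31, 42], n=73
χ² = (12−12.32)²/12.32 + (17−16.68)²/16.68 + (19−18.68)²/18.68 + (25−25.32)²/25.32 = 0.0232
df = 1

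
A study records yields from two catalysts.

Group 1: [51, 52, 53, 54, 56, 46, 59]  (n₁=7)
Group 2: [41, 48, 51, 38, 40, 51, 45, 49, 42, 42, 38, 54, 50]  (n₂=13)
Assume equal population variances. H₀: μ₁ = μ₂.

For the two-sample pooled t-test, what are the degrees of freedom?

df = n₁ + n₂ − 2 = 7 + 13 − 2 = 18

degrees of freedom = 18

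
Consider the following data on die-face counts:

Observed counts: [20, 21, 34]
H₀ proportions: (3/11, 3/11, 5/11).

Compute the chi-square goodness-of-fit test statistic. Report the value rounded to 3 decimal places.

n = 75; E_i = n·p_i = [20.45, 20.45, 34.09]
χ² = (20−20.45)²/20.45 + (21−20.45)²/20.45 + (34−34.09)²/34.09 = 0.0249
df = 2

test statistic = 0.025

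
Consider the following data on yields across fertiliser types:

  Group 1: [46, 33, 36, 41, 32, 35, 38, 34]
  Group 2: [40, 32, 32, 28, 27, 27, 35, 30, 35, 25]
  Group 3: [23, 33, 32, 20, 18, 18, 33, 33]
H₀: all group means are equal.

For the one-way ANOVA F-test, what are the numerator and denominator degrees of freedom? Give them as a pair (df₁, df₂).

k = 3 groups, N = 26 total
df = (k−1, N−k) = (3−1, 26−3) = (2, 23)

degrees of freedom = [2, 23]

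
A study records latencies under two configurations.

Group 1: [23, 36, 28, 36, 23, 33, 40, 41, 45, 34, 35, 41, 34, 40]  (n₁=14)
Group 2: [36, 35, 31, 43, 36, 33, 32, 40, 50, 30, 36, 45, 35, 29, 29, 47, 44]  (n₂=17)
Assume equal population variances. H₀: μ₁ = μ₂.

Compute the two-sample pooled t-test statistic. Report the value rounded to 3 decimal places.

test statistic = -0.921

x̄₁=34.929, s₁=6.604, n₁=14
x̄₂=37.118, s₂=6.575, n₂=17
s_p² = [13·6.604² + 16·6.575²]/29 = 43.4032
SE = √(s_p²·(1/14+1/17)) = 2.3777
t = (34.929−37.118)/2.3777 = -0.9207
df = 29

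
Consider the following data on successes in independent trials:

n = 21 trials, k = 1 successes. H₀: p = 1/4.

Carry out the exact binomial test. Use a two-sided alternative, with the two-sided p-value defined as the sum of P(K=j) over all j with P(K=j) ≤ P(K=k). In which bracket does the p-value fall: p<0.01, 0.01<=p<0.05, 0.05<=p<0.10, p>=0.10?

Exact binomial: n=21, k=1, p₀=1/4=0.2500
P(X=j) = C(n,j)·p₀^j·(1−p₀)^(n−j); p = Σ P(X=j) over j with P(X=j) ≤ P(X=1)
p-value (two-sided) = 0.03966
→ bracket: 0.01<=p<0.05

p-value bracket: 0.01<=p<0.05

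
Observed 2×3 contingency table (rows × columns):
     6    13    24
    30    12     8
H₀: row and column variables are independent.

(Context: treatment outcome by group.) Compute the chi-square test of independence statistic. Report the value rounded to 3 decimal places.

Row totals [43, 50], col totals [36, 25, 32], n=93
χ² = (6−16.65)²/16.65 + (13−11.56)²/11.56 + (24−14.80)²/14.80 + (30−19.35)²/19.35 + (12−13.44)²/13.44 + (8−17.20)²/17.20 = 23.6471
df = 2

test statistic = 23.647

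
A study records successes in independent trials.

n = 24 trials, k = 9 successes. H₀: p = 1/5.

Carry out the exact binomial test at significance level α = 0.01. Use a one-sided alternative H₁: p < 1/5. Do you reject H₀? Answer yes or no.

Exact binomial: n=24, k=9, p₀=1/5=0.2000
P(X≤9) from Σ C(n,i)·p₀^i·(1−p₀)^(n−i)
p-value (one-sided, H₁ less) = 0.98738
At α=0.01: p ≥ α → fail to reject H₀

reject H₀: no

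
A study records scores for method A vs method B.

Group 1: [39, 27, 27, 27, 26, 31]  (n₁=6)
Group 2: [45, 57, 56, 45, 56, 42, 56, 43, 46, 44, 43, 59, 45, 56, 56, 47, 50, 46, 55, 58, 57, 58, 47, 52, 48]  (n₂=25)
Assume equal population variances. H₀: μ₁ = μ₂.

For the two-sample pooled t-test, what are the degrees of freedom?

degrees of freedom = 29

df = n₁ + n₂ − 2 = 6 + 25 − 2 = 29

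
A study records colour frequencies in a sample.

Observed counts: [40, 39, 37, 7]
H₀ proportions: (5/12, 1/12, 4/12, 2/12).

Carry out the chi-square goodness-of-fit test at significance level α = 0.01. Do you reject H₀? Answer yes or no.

n = 123; E_i = n·p_i = [51.25, 10.25, 41.00, 20.50]
χ² = (40−51.25)²/51.25 + (39−10.25)²/10.25 + (37−41.00)²/41.00 + (7−20.50)²/20.50 = 92.3902
df = 3
p-value (upper-tail) = 0.00000
At α=0.01: p < α → reject H₀

reject H₀: yes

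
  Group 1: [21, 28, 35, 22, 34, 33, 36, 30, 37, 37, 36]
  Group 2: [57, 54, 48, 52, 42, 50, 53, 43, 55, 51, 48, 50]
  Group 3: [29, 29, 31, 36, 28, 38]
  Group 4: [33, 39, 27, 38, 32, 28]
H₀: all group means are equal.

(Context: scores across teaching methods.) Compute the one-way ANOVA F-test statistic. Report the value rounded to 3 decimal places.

Group means [31.73, 50.25, 31.83, 32.83], grand mean 38.286
SSB = Σnᵢ(x̄ᵢ−x̄)² = 2619.044; SSW = ΣΣ(x−x̄ᵢ)² = 770.098
MSB = 2619.044/3 = 873.0148; MSW = 770.098/31 = 24.8419
F = MSB/MSW = 35.1429
df = (3, 31)

test statistic = 35.143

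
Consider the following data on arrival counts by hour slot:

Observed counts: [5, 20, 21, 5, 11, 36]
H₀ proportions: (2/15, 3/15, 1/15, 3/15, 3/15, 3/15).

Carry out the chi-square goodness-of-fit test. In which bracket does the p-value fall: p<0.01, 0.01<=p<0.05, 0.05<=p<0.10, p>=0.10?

p-value bracket: p<0.01

n = 98; E_i = n·p_i = [13.07, 19.60, 6.53, 19.60, 19.60, 19.60]
χ² = (5−13.07)²/13.07 + (20−19.60)²/19.60 + (21−6.53)²/6.53 + (5−19.60)²/19.60 + (11−19.60)²/19.60 + (36−19.60)²/19.60 = 65.3929
df = 5
p-value (upper-tail) = 0.00000
→ bracket: p<0.01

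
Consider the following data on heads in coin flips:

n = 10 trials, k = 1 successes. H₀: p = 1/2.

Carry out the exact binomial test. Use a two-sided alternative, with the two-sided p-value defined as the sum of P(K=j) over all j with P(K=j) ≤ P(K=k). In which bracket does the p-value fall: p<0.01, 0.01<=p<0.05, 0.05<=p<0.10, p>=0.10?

p-value bracket: 0.01<=p<0.05

Exact binomial: n=10, k=1, p₀=1/2=0.5000
P(X=j) = C(n,j)·p₀^j·(1−p₀)^(n−j); p = Σ P(X=j) over j with P(X=j) ≤ P(X=1)
p-value (two-sided) = 0.02148
→ bracket: 0.01<=p<0.05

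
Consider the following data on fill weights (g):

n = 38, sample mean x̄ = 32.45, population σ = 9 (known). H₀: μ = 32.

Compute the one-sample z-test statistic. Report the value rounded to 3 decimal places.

test statistic = 0.308

SE = σ/√n = 9/√38 = 1.4600
z = (x̄−μ₀)/SE = (32.45−32)/1.4600 = 0.3082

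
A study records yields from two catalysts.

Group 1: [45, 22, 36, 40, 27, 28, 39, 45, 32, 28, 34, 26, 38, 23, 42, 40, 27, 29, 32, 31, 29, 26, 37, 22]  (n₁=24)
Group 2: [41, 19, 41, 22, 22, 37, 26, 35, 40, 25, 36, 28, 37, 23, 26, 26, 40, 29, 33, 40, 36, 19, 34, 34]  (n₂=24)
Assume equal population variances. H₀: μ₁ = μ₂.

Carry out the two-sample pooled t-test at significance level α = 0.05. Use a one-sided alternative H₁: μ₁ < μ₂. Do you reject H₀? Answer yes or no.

reject H₀: no

x̄₁=32.417, s₁=7.058, n₁=24
x̄₂=31.208, s₂=7.342, n₂=24
s_p² = [23·7.058² + 23·7.342²]/46 = 51.8650
SE = √(s_p²·(1/24+1/24)) = 2.0790
t = (32.417−31.208)/2.0790 = 0.5812
df = 46
p-value (one-sided, H₁ less) = 0.71804
At α=0.05: p ≥ α → fail to reject H₀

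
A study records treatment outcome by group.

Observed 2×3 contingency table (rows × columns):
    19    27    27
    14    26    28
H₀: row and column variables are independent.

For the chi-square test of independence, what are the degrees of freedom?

df = (r−1)(c−1) = (2−1)·(3−1) = 2

degrees of freedom = 2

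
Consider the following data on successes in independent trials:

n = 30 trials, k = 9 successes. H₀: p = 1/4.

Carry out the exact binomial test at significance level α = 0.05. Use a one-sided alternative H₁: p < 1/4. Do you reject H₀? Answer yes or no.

reject H₀: no

Exact binomial: n=30, k=9, p₀=1/4=0.2500
P(X≤9) from Σ C(n,i)·p₀^i·(1−p₀)^(n−i)
p-value (one-sided, H₁ less) = 0.80341
At α=0.05: p ≥ α → fail to reject H₀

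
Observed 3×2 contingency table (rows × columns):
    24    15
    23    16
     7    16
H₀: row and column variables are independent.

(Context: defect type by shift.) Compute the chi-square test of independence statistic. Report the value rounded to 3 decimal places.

Row totals [39, 39, 23], col totals [54, 47], n=101
χ² = (24−20.85)²/20.85 + (15−18.15)²/18.15 + (23−20.85)²/20.85 + (16−18.15)²/18.15 + (7−12.30)²/12.30 + (16−10.70)²/10.70 = 6.4007
df = 2

test statistic = 6.401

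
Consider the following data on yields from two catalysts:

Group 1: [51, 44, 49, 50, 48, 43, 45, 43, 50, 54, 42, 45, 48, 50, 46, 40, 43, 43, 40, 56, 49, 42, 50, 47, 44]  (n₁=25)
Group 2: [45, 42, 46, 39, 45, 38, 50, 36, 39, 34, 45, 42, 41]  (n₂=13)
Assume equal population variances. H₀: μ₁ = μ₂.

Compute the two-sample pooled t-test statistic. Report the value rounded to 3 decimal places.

x̄₁=46.480, s₁=4.204, n₁=25
x̄₂=41.692, s₂=4.479, n₂=13
s_p² = [24·4.204² + 12·4.479²]/36 = 18.4725
SE = √(s_p²·(1/25+1/13)) = 1.4696
t = (46.480−41.692)/1.4696 = 3.2577
df = 36

test statistic = 3.258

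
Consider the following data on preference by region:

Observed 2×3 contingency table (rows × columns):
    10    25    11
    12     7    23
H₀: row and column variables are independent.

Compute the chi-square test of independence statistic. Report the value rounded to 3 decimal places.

Row totals [46, 42], col totals [22, 32, 34], n=88
χ² = (10−11.50)²/11.50 + (25−16.73)²/16.73 + (11−17.77)²/17.77 + (12−10.50)²/10.50 + (7−15.27)²/15.27 + (23−16.23)²/16.23 = 14.3900
df = 2

test statistic = 14.390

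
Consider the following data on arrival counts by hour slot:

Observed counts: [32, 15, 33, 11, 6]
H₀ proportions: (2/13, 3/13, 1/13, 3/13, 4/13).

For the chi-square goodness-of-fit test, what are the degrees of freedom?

degrees of freedom = 4

df = k − 1 = 5 − 1 = 4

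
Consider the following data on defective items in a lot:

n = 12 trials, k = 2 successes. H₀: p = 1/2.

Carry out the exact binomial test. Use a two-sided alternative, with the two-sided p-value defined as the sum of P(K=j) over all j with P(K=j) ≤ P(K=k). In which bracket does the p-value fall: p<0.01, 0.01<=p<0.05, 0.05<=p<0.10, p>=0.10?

p-value bracket: 0.01<=p<0.05

Exact binomial: n=12, k=2, p₀=1/2=0.5000
P(X=j) = C(n,j)·p₀^j·(1−p₀)^(n−j); p = Σ P(X=j) over j with P(X=j) ≤ P(X=2)
p-value (two-sided) = 0.03857
→ bracket: 0.01<=p<0.05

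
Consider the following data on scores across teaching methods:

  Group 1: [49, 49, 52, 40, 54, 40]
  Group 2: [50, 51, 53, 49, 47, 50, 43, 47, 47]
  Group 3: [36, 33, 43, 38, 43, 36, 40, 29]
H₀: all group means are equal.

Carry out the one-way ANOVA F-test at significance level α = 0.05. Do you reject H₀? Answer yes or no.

Group means [47.33, 48.56, 37.25], grand mean 44.304
SSB = Σnᵢ(x̄ᵢ−x̄)² = 615.814; SSW = ΣΣ(x−x̄ᵢ)² = 411.056
MSB = 615.814/2 = 307.9070; MSW = 411.056/20 = 20.5528
F = MSB/MSW = 14.9813
df = (2, 20)
p-value (upper-tail) = 0.00011
At α=0.05: p < α → reject H₀

reject H₀: yes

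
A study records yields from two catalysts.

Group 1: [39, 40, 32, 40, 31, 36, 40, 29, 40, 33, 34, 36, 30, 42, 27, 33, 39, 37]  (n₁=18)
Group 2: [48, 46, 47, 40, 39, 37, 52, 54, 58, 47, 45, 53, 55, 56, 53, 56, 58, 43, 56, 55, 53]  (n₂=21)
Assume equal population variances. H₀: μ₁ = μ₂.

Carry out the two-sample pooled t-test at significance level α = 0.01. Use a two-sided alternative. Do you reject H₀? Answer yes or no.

x̄₁=35.444, s₁=4.488, n₁=18
x̄₂=50.048, s₂=6.461, n₂=21
s_p² = [17·4.488² + 20·6.461²]/37 = 31.8215
SE = √(s_p²·(1/18+1/21)) = 1.8120
t = (35.444−50.048)/1.8120 = -8.0594
df = 37
p-value (two-sided) = 0.00000
At α=0.01: p < α → reject H₀

reject H₀: yes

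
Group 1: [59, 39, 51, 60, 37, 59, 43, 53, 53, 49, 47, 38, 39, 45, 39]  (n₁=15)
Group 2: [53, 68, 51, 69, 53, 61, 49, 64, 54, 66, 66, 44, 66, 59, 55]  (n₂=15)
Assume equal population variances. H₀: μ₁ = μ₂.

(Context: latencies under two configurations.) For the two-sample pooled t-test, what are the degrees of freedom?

degrees of freedom = 28

df = n₁ + n₂ − 2 = 15 + 15 − 2 = 28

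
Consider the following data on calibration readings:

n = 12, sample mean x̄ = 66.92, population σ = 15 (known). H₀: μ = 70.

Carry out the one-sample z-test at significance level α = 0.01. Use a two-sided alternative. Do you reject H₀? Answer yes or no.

reject H₀: no

SE = σ/√n = 15/√12 = 4.3301
z = (x̄−μ₀)/SE = (66.92−70)/4.3301 = -0.7113
p-value (two-sided) = 0.47690
At α=0.01: p ≥ α → fail to reject H₀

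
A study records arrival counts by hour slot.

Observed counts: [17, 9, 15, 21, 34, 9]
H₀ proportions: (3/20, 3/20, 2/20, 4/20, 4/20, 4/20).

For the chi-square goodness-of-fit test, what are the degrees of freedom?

degrees of freedom = 5

df = k − 1 = 6 − 1 = 5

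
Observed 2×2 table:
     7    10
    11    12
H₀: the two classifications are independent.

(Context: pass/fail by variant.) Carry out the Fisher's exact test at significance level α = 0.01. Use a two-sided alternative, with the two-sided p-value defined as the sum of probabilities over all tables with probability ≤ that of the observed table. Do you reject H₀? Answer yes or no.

Margins: r₁=17, r₂=23, c₁=18, c₂=22, n=40
p_obs = C(17,7)·C(23,11)/C(40,18); sum pmf over tables with pmf ≤ p_obs
p-value (two-sided) = 0.75470
At α=0.01: p ≥ α → fail to reject H₀

reject H₀: no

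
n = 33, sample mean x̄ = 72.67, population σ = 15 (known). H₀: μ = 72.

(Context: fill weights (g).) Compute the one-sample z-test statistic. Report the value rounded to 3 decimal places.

test statistic = 0.257

SE = σ/√n = 15/√33 = 2.6112
z = (x̄−μ₀)/SE = (72.67−72)/2.6112 = 0.2566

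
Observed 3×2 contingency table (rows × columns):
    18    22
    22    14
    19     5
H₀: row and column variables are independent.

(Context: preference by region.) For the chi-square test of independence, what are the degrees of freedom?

df = (r−1)(c−1) = (3−1)·(2−1) = 2

degrees of freedom = 2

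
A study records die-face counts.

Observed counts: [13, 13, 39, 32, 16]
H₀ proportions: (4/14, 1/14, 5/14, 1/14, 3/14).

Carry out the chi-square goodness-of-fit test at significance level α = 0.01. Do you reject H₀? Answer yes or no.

n = 113; E_i = n·p_i = [32.29, 8.07, 40.36, 8.07, 24.21]
χ² = (13−32.29)²/32.29 + (13−8.07)²/8.07 + (39−40.36)²/40.36 + (32−8.07)²/8.07 + (16−24.21)²/24.21 = 88.3006
df = 4
p-value (upper-tail) = 0.00000
At α=0.01: p < α → reject H₀

reject H₀: yes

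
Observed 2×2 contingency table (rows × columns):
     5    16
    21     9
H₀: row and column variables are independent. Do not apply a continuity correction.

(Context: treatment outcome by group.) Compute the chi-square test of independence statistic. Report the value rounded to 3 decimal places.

Row totals [21, 30], col totals [26, 25], n=51
χ² = (5−10.71)²/10.71 + (16−10.29)²/10.29 + (21−15.29)²/15.29 + (9−14.71)²/14.71 = 10.5464
df = 1

test statistic = 10.546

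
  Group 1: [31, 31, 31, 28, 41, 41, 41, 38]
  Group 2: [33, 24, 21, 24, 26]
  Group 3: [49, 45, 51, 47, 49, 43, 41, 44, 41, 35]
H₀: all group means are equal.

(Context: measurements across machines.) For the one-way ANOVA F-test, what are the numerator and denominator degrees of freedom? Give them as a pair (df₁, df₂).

degrees of freedom = [2, 20]

k = 3 groups, N = 23 total
df = (k−1, N−k) = (3−1, 23−3) = (2, 20)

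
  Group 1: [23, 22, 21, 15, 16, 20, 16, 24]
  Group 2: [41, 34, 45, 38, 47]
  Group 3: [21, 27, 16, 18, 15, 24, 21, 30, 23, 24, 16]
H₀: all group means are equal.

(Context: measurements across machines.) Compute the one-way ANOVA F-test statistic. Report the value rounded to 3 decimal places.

Group means [19.62, 41.00, 21.36], grand mean 24.875
SSB = Σnᵢ(x̄ᵢ−x̄)² = 1656.205; SSW = ΣΣ(x−x̄ᵢ)² = 428.420
MSB = 1656.205/2 = 828.1023; MSW = 428.420/21 = 20.4010
F = MSB/MSW = 40.5913
df = (2, 21)

test statistic = 40.591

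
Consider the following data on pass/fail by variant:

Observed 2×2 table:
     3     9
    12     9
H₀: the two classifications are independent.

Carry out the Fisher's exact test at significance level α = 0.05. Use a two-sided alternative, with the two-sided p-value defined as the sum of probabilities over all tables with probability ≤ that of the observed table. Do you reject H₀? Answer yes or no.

Margins: r₁=12, r₂=21, c₁=15, c₂=18, n=33
p_obs = C(12,3)·C(21,12)/C(33,15); sum pmf over tables with pmf ≤ p_obs
p-value (two-sided) = 0.14507
At α=0.05: p ≥ α → fail to reject H₀

reject H₀: no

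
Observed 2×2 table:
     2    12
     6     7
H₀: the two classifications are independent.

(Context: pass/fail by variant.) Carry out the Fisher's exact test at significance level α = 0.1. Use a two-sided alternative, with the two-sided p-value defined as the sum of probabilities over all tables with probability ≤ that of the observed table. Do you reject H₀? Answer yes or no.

Margins: r₁=14, r₂=13, c₁=8, c₂=19, n=27
p_obs = C(14,2)·C(13,6)/C(27,8); sum pmf over tables with pmf ≤ p_obs
p-value (two-sided) = 0.10319
At α=0.1: p ≥ α → fail to reject H₀

reject H₀: no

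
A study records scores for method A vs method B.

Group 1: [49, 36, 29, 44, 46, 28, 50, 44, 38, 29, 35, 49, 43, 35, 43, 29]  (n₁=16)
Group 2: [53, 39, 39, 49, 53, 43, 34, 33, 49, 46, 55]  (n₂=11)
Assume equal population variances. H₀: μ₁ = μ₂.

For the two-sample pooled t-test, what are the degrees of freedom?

degrees of freedom = 25

df = n₁ + n₂ − 2 = 16 + 11 − 2 = 25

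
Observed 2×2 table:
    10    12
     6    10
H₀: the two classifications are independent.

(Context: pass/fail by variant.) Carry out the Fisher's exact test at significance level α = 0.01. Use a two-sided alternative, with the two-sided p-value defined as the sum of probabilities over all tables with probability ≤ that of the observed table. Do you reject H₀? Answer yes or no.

Margins: r₁=22, r₂=16, c₁=16, c₂=22, n=38
p_obs = C(22,10)·C(16,6)/C(38,16); sum pmf over tables with pmf ≤ p_obs
p-value (two-sided) = 0.74413
At α=0.01: p ≥ α → fail to reject H₀

reject H₀: no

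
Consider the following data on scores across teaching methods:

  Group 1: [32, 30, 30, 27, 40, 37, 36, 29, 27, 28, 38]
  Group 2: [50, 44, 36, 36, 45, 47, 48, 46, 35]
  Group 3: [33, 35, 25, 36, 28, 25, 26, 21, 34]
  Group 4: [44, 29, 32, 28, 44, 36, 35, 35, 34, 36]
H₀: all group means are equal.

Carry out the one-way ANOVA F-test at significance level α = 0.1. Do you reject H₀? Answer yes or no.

reject H₀: yes

Group means [32.18, 43.00, 29.22, 35.30], grand mean 34.795
SSB = Σnᵢ(x̄ᵢ−x̄)² = 963.067; SSW = ΣΣ(x−x̄ᵢ)² = 979.292
MSB = 963.067/3 = 321.0224; MSW = 979.292/35 = 27.9798
F = MSB/MSW = 11.4734
df = (3, 35)
p-value (upper-tail) = 0.00002
At α=0.1: p < α → reject H₀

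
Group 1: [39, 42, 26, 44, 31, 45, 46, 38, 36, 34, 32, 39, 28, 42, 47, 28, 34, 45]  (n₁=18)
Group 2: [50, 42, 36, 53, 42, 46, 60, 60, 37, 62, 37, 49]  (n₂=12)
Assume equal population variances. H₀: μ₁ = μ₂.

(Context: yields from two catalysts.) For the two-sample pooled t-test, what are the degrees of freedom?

df = n₁ + n₂ − 2 = 18 + 12 − 2 = 28

degrees of freedom = 28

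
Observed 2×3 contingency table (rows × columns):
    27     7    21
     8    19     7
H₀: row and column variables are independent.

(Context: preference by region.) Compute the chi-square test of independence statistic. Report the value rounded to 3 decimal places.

Row totals [55, 34], col totals [35, 26, 28], n=89
χ² = (27−21.63)²/21.63 + (7−16.07)²/16.07 + (21−17.30)²/17.30 + (8−13.37)²/13.37 + (19−9.93)²/9.93 + (7−10.70)²/10.70 = 18.9529
df = 2

test statistic = 18.953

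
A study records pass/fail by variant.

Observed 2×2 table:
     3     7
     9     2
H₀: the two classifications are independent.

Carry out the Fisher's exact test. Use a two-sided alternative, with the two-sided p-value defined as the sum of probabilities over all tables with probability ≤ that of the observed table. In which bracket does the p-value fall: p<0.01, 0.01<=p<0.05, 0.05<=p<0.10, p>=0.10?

p-value bracket: 0.01<=p<0.05

Margins: r₁=10, r₂=11, c₁=12, c₂=9, n=21
p_obs = C(10,3)·C(11,9)/C(21,12); sum pmf over tables with pmf ≤ p_obs
p-value (two-sided) = 0.02997
→ bracket: 0.01<=p<0.05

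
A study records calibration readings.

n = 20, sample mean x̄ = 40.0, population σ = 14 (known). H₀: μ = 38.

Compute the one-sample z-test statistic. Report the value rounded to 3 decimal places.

test statistic = 0.639

SE = σ/√n = 14/√20 = 3.1305
z = (x̄−μ₀)/SE = (40.0−38)/3.1305 = 0.6389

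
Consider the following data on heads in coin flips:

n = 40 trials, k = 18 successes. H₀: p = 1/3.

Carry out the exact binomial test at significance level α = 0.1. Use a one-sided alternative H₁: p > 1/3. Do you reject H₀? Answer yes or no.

Exact binomial: n=40, k=18, p₀=1/3=0.3333
P(X≥18) from Σ C(n,i)·p₀^i·(1−p₀)^(n−i)
p-value (one-sided, H₁ greater) = 0.08320
At α=0.1: p < α → reject H₀

reject H₀: yes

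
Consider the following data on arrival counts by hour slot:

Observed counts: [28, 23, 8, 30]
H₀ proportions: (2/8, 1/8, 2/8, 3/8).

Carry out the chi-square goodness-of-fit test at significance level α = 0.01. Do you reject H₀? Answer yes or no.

n = 89; E_i = n·p_i = [22.25, 11.12, 22.25, 33.38]
χ² = (28−22.25)²/22.25 + (23−11.12)²/11.12 + (8−22.25)²/22.25 + (30−33.38)²/33.38 = 23.6292
df = 3
p-value (upper-tail) = 0.00003
At α=0.01: p < α → reject H₀

reject H₀: yes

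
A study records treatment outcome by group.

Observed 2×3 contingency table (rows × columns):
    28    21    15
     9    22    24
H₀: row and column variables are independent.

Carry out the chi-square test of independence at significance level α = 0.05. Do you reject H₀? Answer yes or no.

reject H₀: yes

Row totals [64, 55], col totals [37, 43, 39], n=119
χ² = (28−19.90)²/19.90 + (21−23.13)²/23.13 + (15−20.97)²/20.97 + (9−17.10)²/17.10 + (22−19.87)²/19.87 + (24−18.03)²/18.03 = 11.2406
df = 2
p-value (upper-tail) = 0.00362
At α=0.05: p < α → reject H₀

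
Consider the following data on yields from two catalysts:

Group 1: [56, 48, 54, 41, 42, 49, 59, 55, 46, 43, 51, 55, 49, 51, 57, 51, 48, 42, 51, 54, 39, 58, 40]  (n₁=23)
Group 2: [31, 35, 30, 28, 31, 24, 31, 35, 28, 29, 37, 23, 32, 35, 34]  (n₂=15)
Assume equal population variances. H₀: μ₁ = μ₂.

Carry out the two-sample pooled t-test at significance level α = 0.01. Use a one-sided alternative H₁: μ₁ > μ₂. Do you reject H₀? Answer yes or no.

reject H₀: yes

x̄₁=49.522, s₁=6.089, n₁=23
x̄₂=30.867, s₂=4.051, n₂=15
s_p² = [22·6.089² + 14·4.051²]/36 = 29.0409
SE = √(s_p²·(1/23+1/15)) = 1.7885
t = (49.522−30.867)/1.7885 = 10.4306
df = 36
p-value (one-sided, H₁ greater) = 0.00000
At α=0.01: p < α → reject H₀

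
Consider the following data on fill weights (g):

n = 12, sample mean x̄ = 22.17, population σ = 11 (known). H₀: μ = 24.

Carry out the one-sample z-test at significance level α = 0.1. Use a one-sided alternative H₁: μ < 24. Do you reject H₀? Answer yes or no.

reject H₀: no

SE = σ/√n = 11/√12 = 3.1754
z = (x̄−μ₀)/SE = (22.17−24)/3.1754 = -0.5763
p-value (one-sided, H₁ less) = 0.28221
At α=0.1: p ≥ α → fail to reject H₀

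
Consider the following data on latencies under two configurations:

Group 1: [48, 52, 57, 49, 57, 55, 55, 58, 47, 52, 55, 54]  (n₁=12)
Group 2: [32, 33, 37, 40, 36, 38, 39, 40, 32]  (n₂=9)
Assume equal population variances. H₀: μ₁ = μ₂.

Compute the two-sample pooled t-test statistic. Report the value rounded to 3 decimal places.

x̄₁=53.250, s₁=3.671, n₁=12
x̄₂=36.333, s₂=3.279, n₂=9
s_p² = [11·3.671² + 8·3.279²]/19 = 12.3289
SE = √(s_p²·(1/12+1/9)) = 1.5483
t = (53.250−36.333)/1.5483 = 10.9258
df = 19

test statistic = 10.926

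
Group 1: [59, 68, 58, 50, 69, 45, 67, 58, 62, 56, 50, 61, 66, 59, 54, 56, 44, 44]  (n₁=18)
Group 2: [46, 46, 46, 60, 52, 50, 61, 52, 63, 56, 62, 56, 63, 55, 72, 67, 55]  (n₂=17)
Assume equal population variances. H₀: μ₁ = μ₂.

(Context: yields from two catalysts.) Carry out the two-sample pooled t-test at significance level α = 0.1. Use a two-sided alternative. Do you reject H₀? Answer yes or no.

x̄₁=57.000, s₁=8.000, n₁=18
x̄₂=56.588, s₂=7.567, n₂=17
s_p² = [17·8.000² + 16·7.567²]/33 = 60.7308
SE = √(s_p²·(1/18+1/17)) = 2.6356
t = (57.000−56.588)/2.6356 = 0.1562
df = 33
p-value (two-sided) = 0.87680
At α=0.1: p ≥ α → fail to reject H₀

reject H₀: no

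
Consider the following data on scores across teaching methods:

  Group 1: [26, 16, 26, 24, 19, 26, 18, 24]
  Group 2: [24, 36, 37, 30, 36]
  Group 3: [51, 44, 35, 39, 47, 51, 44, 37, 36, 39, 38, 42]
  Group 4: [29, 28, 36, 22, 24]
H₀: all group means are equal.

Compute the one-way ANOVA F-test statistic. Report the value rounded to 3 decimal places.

Group means [22.38, 32.60, 41.92, 27.80], grand mean 32.800
SSB = Σnᵢ(x̄ᵢ−x̄)² = 1992.008; SSW = ΣΣ(x−x̄ᵢ)² = 694.792
MSB = 1992.008/3 = 664.0028; MSW = 694.792/26 = 26.7228
F = MSB/MSW = 24.8478
df = (3, 26)

test statistic = 24.848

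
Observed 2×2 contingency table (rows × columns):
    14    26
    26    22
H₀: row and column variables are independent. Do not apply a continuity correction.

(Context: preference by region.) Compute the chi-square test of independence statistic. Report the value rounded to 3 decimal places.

test statistic = 3.233

Row totals [40, 48], col totals [40, 48], n=88
χ² = (14−18.18)²/18.18 + (26−21.82)²/21.82 + (26−21.82)²/21.82 + (22−26.18)²/26.18 = 3.2328
df = 1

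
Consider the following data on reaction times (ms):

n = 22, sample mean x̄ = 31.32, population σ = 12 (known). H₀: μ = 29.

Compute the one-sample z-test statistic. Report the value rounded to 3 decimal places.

SE = σ/√n = 12/√22 = 2.5584
z = (x̄−μ₀)/SE = (31.32−29)/2.5584 = 0.9068

test statistic = 0.907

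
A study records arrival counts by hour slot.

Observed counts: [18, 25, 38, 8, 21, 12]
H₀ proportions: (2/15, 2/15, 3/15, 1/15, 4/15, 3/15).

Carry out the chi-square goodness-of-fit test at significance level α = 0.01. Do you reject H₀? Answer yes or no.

n = 122; E_i = n·p_i = [16.27, 16.27, 24.40, 8.13, 32.53, 24.40]
χ² = (18−16.27)²/16.27 + (25−16.27)²/16.27 + (38−24.40)²/24.40 + (8−8.13)²/8.13 + (21−32.53)²/32.53 + (12−24.40)²/24.40 = 22.8463
df = 5
p-value (upper-tail) = 0.00036
At α=0.01: p < α → reject H₀

reject H₀: yes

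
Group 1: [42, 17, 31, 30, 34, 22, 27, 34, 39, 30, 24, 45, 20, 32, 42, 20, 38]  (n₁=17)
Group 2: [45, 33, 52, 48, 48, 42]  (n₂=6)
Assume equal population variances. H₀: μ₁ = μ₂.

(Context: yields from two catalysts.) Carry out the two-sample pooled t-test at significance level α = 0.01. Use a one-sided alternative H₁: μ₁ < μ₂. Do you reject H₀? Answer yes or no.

reject H₀: yes

x̄₁=31.000, s₁=8.500, n₁=17
x̄₂=44.667, s₂=6.623, n₂=6
s_p² = [16·8.500² + 5·6.623²]/21 = 65.4921
SE = √(s_p²·(1/17+1/6)) = 3.8429
t = (31.000−44.667)/3.8429 = -3.5563
df = 21
p-value (one-sided, H₁ less) = 0.00093
At α=0.01: p < α → reject H₀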